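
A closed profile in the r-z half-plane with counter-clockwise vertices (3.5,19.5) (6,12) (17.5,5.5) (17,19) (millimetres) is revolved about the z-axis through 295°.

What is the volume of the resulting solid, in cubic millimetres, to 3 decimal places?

Profile (r,z), 4 vertices: (3.5,19.5) (6,12) (17.5,5.5) (17,19)
edge 0: (3.5,19.5)→(6,12)  cross = 3.5·12 − 6·19.5 = -75.0000; (r_i+r_j)·cross = 9.5·-75.0000 = -712.5000
edge 1: (6,12)→(17.5,5.5)  cross = 6·5.5 − 17.5·12 = -177.0000; (r_i+r_j)·cross = 23.5·-177.0000 = -4159.5000
edge 2: (17.5,5.5)→(17,19)  cross = 17.5·19 − 17·5.5 = 239.0000; (r_i+r_j)·cross = 34.5·239.0000 = 8245.5000
edge 3: (17,19)→(3.5,19.5)  cross = 17·19.5 − 3.5·19 = 265.0000; (r_i+r_j)·cross = 20.5·265.0000 = 5432.5000
Σcross = 252.0000 → A = |Σcross|/2 = 126.0000 mm²
Σ(r_i+r_j)·cross = 8806.0000 → first moment M = |Σ|/6 = 1467.6667
R_c = M/A = 1467.6667/126.0000 = 11.6481 mm
θ = 295° = 5.148721 rad
V = θ·R_c·A = 5.148721·11.6481·126.0000 = 7556.607 mm³

Volume = 7556.607 mm³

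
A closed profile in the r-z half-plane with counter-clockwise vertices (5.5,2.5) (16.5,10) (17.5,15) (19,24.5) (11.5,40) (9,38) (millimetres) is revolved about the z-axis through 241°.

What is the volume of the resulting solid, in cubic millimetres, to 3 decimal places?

Profile (r,z), 6 vertices: (5.5,2.5) (16.5,10) (17.5,15) (19,24.5) (11.5,40) (9,38)
edge 0: (5.5,2.5)→(16.5,10)  cross = 5.5·10 − 16.5·2.5 = 13.7500; (r_i+r_j)·cross = 22·13.7500 = 302.5000
edge 1: (16.5,10)→(17.5,15)  cross = 16.5·15 − 17.5·10 = 72.5000; (r_i+r_j)·cross = 34·72.5000 = 2465.0000
edge 2: (17.5,15)→(19,24.5)  cross = 17.5·24.5 − 19·15 = 143.7500; (r_i+r_j)·cross = 36.5·143.7500 = 5246.8750
edge 3: (19,24.5)→(11.5,40)  cross = 19·40 − 11.5·24.5 = 478.2500; (r_i+r_j)·cross = 30.5·478.2500 = 14586.6250
edge 4: (11.5,40)→(9,38)  cross = 11.5·38 − 9·40 = 77.0000; (r_i+r_j)·cross = 20.5·77.0000 = 1578.5000
edge 5: (9,38)→(5.5,2.5)  cross = 9·2.5 − 5.5·38 = -186.5000; (r_i+r_j)·cross = 14.5·-186.5000 = -2704.2500
Σcross = 598.7500 → A = |Σcross|/2 = 299.3750 mm²
Σ(r_i+r_j)·cross = 21475.2500 → first moment M = |Σ|/6 = 3579.2083
R_c = M/A = 3579.2083/299.3750 = 11.9556 mm
θ = 241° = 4.206243 rad
V = θ·R_c·A = 4.206243·11.9556·299.3750 = 15055.022 mm³

Volume = 15055.022 mm³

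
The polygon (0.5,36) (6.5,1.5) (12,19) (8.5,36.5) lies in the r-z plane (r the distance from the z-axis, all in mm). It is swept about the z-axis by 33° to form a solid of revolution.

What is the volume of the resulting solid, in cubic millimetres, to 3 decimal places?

Profile (r,z), 4 vertices: (0.5,36) (6.5,1.5) (12,19) (8.5,36.5)
edge 0: (0.5,36)→(6.5,1.5)  cross = 0.5·1.5 − 6.5·36 = -233.2500; (r_i+r_j)·cross = 7·-233.2500 = -1632.7500
edge 1: (6.5,1.5)→(12,19)  cross = 6.5·19 − 12·1.5 = 105.5000; (r_i+r_j)·cross = 18.5·105.5000 = 1951.7500
edge 2: (12,19)→(8.5,36.5)  cross = 12·36.5 − 8.5·19 = 276.5000; (r_i+r_j)·cross = 20.5·276.5000 = 5668.2500
edge 3: (8.5,36.5)→(0.5,36)  cross = 8.5·36 − 0.5·36.5 = 287.7500; (r_i+r_j)·cross = 9·287.7500 = 2589.7500
Σcross = 436.5000 → A = |Σcross|/2 = 218.2500 mm²
Σ(r_i+r_j)·cross = 8577.0000 → first moment M = |Σ|/6 = 1429.5000
R_c = M/A = 1429.5000/218.2500 = 6.5498 mm
θ = 33° = 0.575959 rad
V = θ·R_c·A = 0.575959·6.5498·218.2500 = 823.333 mm³

Volume = 823.333 mm³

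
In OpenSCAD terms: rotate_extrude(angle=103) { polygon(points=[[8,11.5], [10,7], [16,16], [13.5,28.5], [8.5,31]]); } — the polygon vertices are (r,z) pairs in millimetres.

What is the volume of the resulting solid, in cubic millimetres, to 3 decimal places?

Volume = 2595.975 mm³

Profile (r,z), 5 vertices: (8,11.5) (10,7) (16,16) (13.5,28.5) (8.5,31)
edge 0: (8,11.5)→(10,7)  cross = 8·7 − 10·11.5 = -59.0000; (r_i+r_j)·cross = 18·-59.0000 = -1062.0000
edge 1: (10,7)→(16,16)  cross = 10·16 − 16·7 = 48.0000; (r_i+r_j)·cross = 26·48.0000 = 1248.0000
edge 2: (16,16)→(13.5,28.5)  cross = 16·28.5 − 13.5·16 = 240.0000; (r_i+r_j)·cross = 29.5·240.0000 = 7080.0000
edge 3: (13.5,28.5)→(8.5,31)  cross = 13.5·31 − 8.5·28.5 = 176.2500; (r_i+r_j)·cross = 22·176.2500 = 3877.5000
edge 4: (8.5,31)→(8,11.5)  cross = 8.5·11.5 − 8·31 = -150.2500; (r_i+r_j)·cross = 16.5·-150.2500 = -2479.1250
Σcross = 255.0000 → A = |Σcross|/2 = 127.5000 mm²
Σ(r_i+r_j)·cross = 8664.3750 → first moment M = |Σ|/6 = 1444.0625
R_c = M/A = 1444.0625/127.5000 = 11.3260 mm
θ = 103° = 1.797689 rad
V = θ·R_c·A = 1.797689·11.3260·127.5000 = 2595.975 mm³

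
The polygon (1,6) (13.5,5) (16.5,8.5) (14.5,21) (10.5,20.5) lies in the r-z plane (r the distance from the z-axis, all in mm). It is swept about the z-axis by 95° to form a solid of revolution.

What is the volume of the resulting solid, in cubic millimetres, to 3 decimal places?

Volume = 2540.636 mm³

Profile (r,z), 5 vertices: (1,6) (13.5,5) (16.5,8.5) (14.5,21) (10.5,20.5)
edge 0: (1,6)→(13.5,5)  cross = 1·5 − 13.5·6 = -76.0000; (r_i+r_j)·cross = 14.5·-76.0000 = -1102.0000
edge 1: (13.5,5)→(16.5,8.5)  cross = 13.5·8.5 − 16.5·5 = 32.2500; (r_i+r_j)·cross = 30·32.2500 = 967.5000
edge 2: (16.5,8.5)→(14.5,21)  cross = 16.5·21 − 14.5·8.5 = 223.2500; (r_i+r_j)·cross = 31·223.2500 = 6920.7500
edge 3: (14.5,21)→(10.5,20.5)  cross = 14.5·20.5 − 10.5·21 = 76.7500; (r_i+r_j)·cross = 25·76.7500 = 1918.7500
edge 4: (10.5,20.5)→(1,6)  cross = 10.5·6 − 1·20.5 = 42.5000; (r_i+r_j)·cross = 11.5·42.5000 = 488.7500
Σcross = 298.7500 → A = |Σcross|/2 = 149.3750 mm²
Σ(r_i+r_j)·cross = 9193.7500 → first moment M = |Σ|/6 = 1532.2917
R_c = M/A = 1532.2917/149.3750 = 10.2580 mm
θ = 95° = 1.658063 rad
V = θ·R_c·A = 1.658063·10.2580·149.3750 = 2540.636 mm³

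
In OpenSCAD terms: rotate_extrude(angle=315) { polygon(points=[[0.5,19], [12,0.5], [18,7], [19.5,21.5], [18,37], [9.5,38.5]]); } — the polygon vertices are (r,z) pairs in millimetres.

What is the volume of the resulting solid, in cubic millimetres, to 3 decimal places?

Profile (r,z), 6 vertices: (0.5,19) (12,0.5) (18,7) (19.5,21.5) (18,37) (9.5,38.5)
edge 0: (0.5,19)→(12,0.5)  cross = 0.5·0.5 − 12·19 = -227.7500; (r_i+r_j)·cross = 12.5·-227.7500 = -2846.8750
edge 1: (12,0.5)→(18,7)  cross = 12·7 − 18·0.5 = 75.0000; (r_i+r_j)·cross = 30·75.0000 = 2250.0000
edge 2: (18,7)→(19.5,21.5)  cross = 18·21.5 − 19.5·7 = 250.5000; (r_i+r_j)·cross = 37.5·250.5000 = 9393.7500
edge 3: (19.5,21.5)→(18,37)  cross = 19.5·37 − 18·21.5 = 334.5000; (r_i+r_j)·cross = 37.5·334.5000 = 12543.7500
edge 4: (18,37)→(9.5,38.5)  cross = 18·38.5 − 9.5·37 = 341.5000; (r_i+r_j)·cross = 27.5·341.5000 = 9391.2500
edge 5: (9.5,38.5)→(0.5,19)  cross = 9.5·19 − 0.5·38.5 = 161.2500; (r_i+r_j)·cross = 10·161.2500 = 1612.5000
Σcross = 935.0000 → A = |Σcross|/2 = 467.5000 mm²
Σ(r_i+r_j)·cross = 32344.3750 → first moment M = |Σ|/6 = 5390.7292
R_c = M/A = 5390.7292/467.5000 = 11.5310 mm
θ = 315° = 5.497787 rad
V = θ·R_c·A = 5.497787·11.5310·467.5000 = 29637.082 mm³

Volume = 29637.082 mm³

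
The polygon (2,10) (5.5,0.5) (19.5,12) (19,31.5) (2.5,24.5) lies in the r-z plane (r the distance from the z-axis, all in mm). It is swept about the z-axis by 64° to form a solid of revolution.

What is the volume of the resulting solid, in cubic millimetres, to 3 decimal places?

Volume = 4482.750 mm³

Profile (r,z), 5 vertices: (2,10) (5.5,0.5) (19.5,12) (19,31.5) (2.5,24.5)
edge 0: (2,10)→(5.5,0.5)  cross = 2·0.5 − 5.5·10 = -54.0000; (r_i+r_j)·cross = 7.5·-54.0000 = -405.0000
edge 1: (5.5,0.5)→(19.5,12)  cross = 5.5·12 − 19.5·0.5 = 56.2500; (r_i+r_j)·cross = 25·56.2500 = 1406.2500
edge 2: (19.5,12)→(19,31.5)  cross = 19.5·31.5 − 19·12 = 386.2500; (r_i+r_j)·cross = 38.5·386.2500 = 14870.6250
edge 3: (19,31.5)→(2.5,24.5)  cross = 19·24.5 − 2.5·31.5 = 386.7500; (r_i+r_j)·cross = 21.5·386.7500 = 8315.1250
edge 4: (2.5,24.5)→(2,10)  cross = 2.5·10 − 2·24.5 = -24.0000; (r_i+r_j)·cross = 4.5·-24.0000 = -108.0000
Σcross = 751.2500 → A = |Σcross|/2 = 375.6250 mm²
Σ(r_i+r_j)·cross = 24079.0000 → first moment M = |Σ|/6 = 4013.1667
R_c = M/A = 4013.1667/375.6250 = 10.6840 mm
θ = 64° = 1.117011 rad
V = θ·R_c·A = 1.117011·10.6840·375.6250 = 4482.750 mm³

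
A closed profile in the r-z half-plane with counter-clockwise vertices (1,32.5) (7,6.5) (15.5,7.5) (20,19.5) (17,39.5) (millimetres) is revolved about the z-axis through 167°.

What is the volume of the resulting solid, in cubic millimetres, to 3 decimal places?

Volume = 13966.149 mm³

Profile (r,z), 5 vertices: (1,32.5) (7,6.5) (15.5,7.5) (20,19.5) (17,39.5)
edge 0: (1,32.5)→(7,6.5)  cross = 1·6.5 − 7·32.5 = -221.0000; (r_i+r_j)·cross = 8·-221.0000 = -1768.0000
edge 1: (7,6.5)→(15.5,7.5)  cross = 7·7.5 − 15.5·6.5 = -48.2500; (r_i+r_j)·cross = 22.5·-48.2500 = -1085.6250
edge 2: (15.5,7.5)→(20,19.5)  cross = 15.5·19.5 − 20·7.5 = 152.2500; (r_i+r_j)·cross = 35.5·152.2500 = 5404.8750
edge 3: (20,19.5)→(17,39.5)  cross = 20·39.5 − 17·19.5 = 458.5000; (r_i+r_j)·cross = 37·458.5000 = 16964.5000
edge 4: (17,39.5)→(1,32.5)  cross = 17·32.5 − 1·39.5 = 513.0000; (r_i+r_j)·cross = 18·513.0000 = 9234.0000
Σcross = 854.5000 → A = |Σcross|/2 = 427.2500 mm²
Σ(r_i+r_j)·cross = 28749.7500 → first moment M = |Σ|/6 = 4791.6250
R_c = M/A = 4791.6250/427.2500 = 11.2150 mm
θ = 167° = 2.914700 rad
V = θ·R_c·A = 2.914700·11.2150·427.2500 = 13966.149 mm³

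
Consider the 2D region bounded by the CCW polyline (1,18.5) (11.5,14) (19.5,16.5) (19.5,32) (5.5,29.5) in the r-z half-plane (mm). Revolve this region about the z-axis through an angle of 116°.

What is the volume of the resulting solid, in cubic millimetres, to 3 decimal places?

Volume = 5794.860 mm³

Profile (r,z), 5 vertices: (1,18.5) (11.5,14) (19.5,16.5) (19.5,32) (5.5,29.5)
edge 0: (1,18.5)→(11.5,14)  cross = 1·14 − 11.5·18.5 = -198.7500; (r_i+r_j)·cross = 12.5·-198.7500 = -2484.3750
edge 1: (11.5,14)→(19.5,16.5)  cross = 11.5·16.5 − 19.5·14 = -83.2500; (r_i+r_j)·cross = 31·-83.2500 = -2580.7500
edge 2: (19.5,16.5)→(19.5,32)  cross = 19.5·32 − 19.5·16.5 = 302.2500; (r_i+r_j)·cross = 39·302.2500 = 11787.7500
edge 3: (19.5,32)→(5.5,29.5)  cross = 19.5·29.5 − 5.5·32 = 399.2500; (r_i+r_j)·cross = 25·399.2500 = 9981.2500
edge 4: (5.5,29.5)→(1,18.5)  cross = 5.5·18.5 − 1·29.5 = 72.2500; (r_i+r_j)·cross = 6.5·72.2500 = 469.6250
Σcross = 491.7500 → A = |Σcross|/2 = 245.8750 mm²
Σ(r_i+r_j)·cross = 17173.5000 → first moment M = |Σ|/6 = 2862.2500
R_c = M/A = 2862.2500/245.8750 = 11.6411 mm
θ = 116° = 2.024582 rad
V = θ·R_c·A = 2.024582·11.6411·245.8750 = 5794.860 mm³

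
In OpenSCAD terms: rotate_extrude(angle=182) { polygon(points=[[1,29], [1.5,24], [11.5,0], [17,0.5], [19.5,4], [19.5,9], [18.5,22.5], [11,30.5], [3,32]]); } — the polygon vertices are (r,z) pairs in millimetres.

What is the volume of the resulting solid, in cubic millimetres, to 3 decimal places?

Profile (r,z), 9 vertices: (1,29) (1.5,24) (11.5,0) (17,0.5) (19.5,4) (19.5,9) (18.5,22.5) (11,30.5) (3,32)
edge 0: (1,29)→(1.5,24)  cross = 1·24 − 1.5·29 = -19.5000; (r_i+r_j)·cross = 2.5·-19.5000 = -48.7500
edge 1: (1.5,24)→(11.5,0)  cross = 1.5·0 − 11.5·24 = -276.0000; (r_i+r_j)·cross = 13·-276.0000 = -3588.0000
edge 2: (11.5,0)→(17,0.5)  cross = 11.5·0.5 − 17·0 = 5.7500; (r_i+r_j)·cross = 28.5·5.7500 = 163.8750
edge 3: (17,0.5)→(19.5,4)  cross = 17·4 − 19.5·0.5 = 58.2500; (r_i+r_j)·cross = 36.5·58.2500 = 2126.1250
edge 4: (19.5,4)→(19.5,9)  cross = 19.5·9 − 19.5·4 = 97.5000; (r_i+r_j)·cross = 39·97.5000 = 3802.5000
edge 5: (19.5,9)→(18.5,22.5)  cross = 19.5·22.5 − 18.5·9 = 272.2500; (r_i+r_j)·cross = 38·272.2500 = 10345.5000
edge 6: (18.5,22.5)→(11,30.5)  cross = 18.5·30.5 − 11·22.5 = 316.7500; (r_i+r_j)·cross = 29.5·316.7500 = 9344.1250
edge 7: (11,30.5)→(3,32)  cross = 11·32 − 3·30.5 = 260.5000; (r_i+r_j)·cross = 14·260.5000 = 3647.0000
edge 8: (3,32)→(1,29)  cross = 3·29 − 1·32 = 55.0000; (r_i+r_j)·cross = 4·55.0000 = 220.0000
Σcross = 770.5000 → A = |Σcross|/2 = 385.2500 mm²
Σ(r_i+r_j)·cross = 26012.3750 → first moment M = |Σ|/6 = 4335.3958
R_c = M/A = 4335.3958/385.2500 = 11.2535 mm
θ = 182° = 3.176499 rad
V = θ·R_c·A = 3.176499·11.2535·385.2500 = 13771.382 mm³

Volume = 13771.382 mm³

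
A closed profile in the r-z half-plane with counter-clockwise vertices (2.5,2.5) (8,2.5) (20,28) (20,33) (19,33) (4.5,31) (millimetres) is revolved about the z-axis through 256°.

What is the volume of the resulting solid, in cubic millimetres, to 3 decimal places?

Profile (r,z), 6 vertices: (2.5,2.5) (8,2.5) (20,28) (20,33) (19,33) (4.5,31)
edge 0: (2.5,2.5)→(8,2.5)  cross = 2.5·2.5 − 8·2.5 = -13.7500; (r_i+r_j)·cross = 10.5·-13.7500 = -144.3750
edge 1: (8,2.5)→(20,28)  cross = 8·28 − 20·2.5 = 174.0000; (r_i+r_j)·cross = 28·174.0000 = 4872.0000
edge 2: (20,28)→(20,33)  cross = 20·33 − 20·28 = 100.0000; (r_i+r_j)·cross = 40·100.0000 = 4000.0000
edge 3: (20,33)→(19,33)  cross = 20·33 − 19·33 = 33.0000; (r_i+r_j)·cross = 39·33.0000 = 1287.0000
edge 4: (19,33)→(4.5,31)  cross = 19·31 − 4.5·33 = 440.5000; (r_i+r_j)·cross = 23.5·440.5000 = 10351.7500
edge 5: (4.5,31)→(2.5,2.5)  cross = 4.5·2.5 − 2.5·31 = -66.2500; (r_i+r_j)·cross = 7·-66.2500 = -463.7500
Σcross = 667.5000 → A = |Σcross|/2 = 333.7500 mm²
Σ(r_i+r_j)·cross = 19902.6250 → first moment M = |Σ|/6 = 3317.1042
R_c = M/A = 3317.1042/333.7500 = 9.9389 mm
θ = 256° = 4.468043 rad
V = θ·R_c·A = 4.468043·9.9389·333.7500 = 14820.964 mm³

Volume = 14820.964 mm³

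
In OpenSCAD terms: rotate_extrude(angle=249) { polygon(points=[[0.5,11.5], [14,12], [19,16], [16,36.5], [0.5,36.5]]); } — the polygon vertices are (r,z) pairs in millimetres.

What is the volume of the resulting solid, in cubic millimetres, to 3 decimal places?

Profile (r,z), 5 vertices: (0.5,11.5) (14,12) (19,16) (16,36.5) (0.5,36.5)
edge 0: (0.5,11.5)→(14,12)  cross = 0.5·12 − 14·11.5 = -155.0000; (r_i+r_j)·cross = 14.5·-155.0000 = -2247.5000
edge 1: (14,12)→(19,16)  cross = 14·16 − 19·12 = -4.0000; (r_i+r_j)·cross = 33·-4.0000 = -132.0000
edge 2: (19,16)→(16,36.5)  cross = 19·36.5 − 16·16 = 437.5000; (r_i+r_j)·cross = 35·437.5000 = 15312.5000
edge 3: (16,36.5)→(0.5,36.5)  cross = 16·36.5 − 0.5·36.5 = 565.7500; (r_i+r_j)·cross = 16.5·565.7500 = 9334.8750
edge 4: (0.5,36.5)→(0.5,11.5)  cross = 0.5·11.5 − 0.5·36.5 = -12.5000; (r_i+r_j)·cross = 1·-12.5000 = -12.5000
Σcross = 831.7500 → A = |Σcross|/2 = 415.8750 mm²
Σ(r_i+r_j)·cross = 22255.3750 → first moment M = |Σ|/6 = 3709.2292
R_c = M/A = 3709.2292/415.8750 = 8.9191 mm
θ = 249° = 4.345870 rad
V = θ·R_c·A = 4.345870·8.9191·415.8750 = 16119.827 mm³

Volume = 16119.827 mm³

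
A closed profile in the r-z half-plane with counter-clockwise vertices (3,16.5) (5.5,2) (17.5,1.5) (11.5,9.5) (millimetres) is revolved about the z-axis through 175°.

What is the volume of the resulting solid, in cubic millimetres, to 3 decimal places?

Profile (r,z), 4 vertices: (3,16.5) (5.5,2) (17.5,1.5) (11.5,9.5)
edge 0: (3,16.5)→(5.5,2)  cross = 3·2 − 5.5·16.5 = -84.7500; (r_i+r_j)·cross = 8.5·-84.7500 = -720.3750
edge 1: (5.5,2)→(17.5,1.5)  cross = 5.5·1.5 − 17.5·2 = -26.7500; (r_i+r_j)·cross = 23·-26.7500 = -615.2500
edge 2: (17.5,1.5)→(11.5,9.5)  cross = 17.5·9.5 − 11.5·1.5 = 149.0000; (r_i+r_j)·cross = 29·149.0000 = 4321.0000
edge 3: (11.5,9.5)→(3,16.5)  cross = 11.5·16.5 − 3·9.5 = 161.2500; (r_i+r_j)·cross = 14.5·161.2500 = 2338.1250
Σcross = 198.7500 → A = |Σcross|/2 = 99.3750 mm²
Σ(r_i+r_j)·cross = 5323.5000 → first moment M = |Σ|/6 = 887.2500
R_c = M/A = 887.2500/99.3750 = 8.9283 mm
θ = 175° = 3.054326 rad
V = θ·R_c·A = 3.054326·8.9283·99.3750 = 2709.951 mm³

Volume = 2709.951 mm³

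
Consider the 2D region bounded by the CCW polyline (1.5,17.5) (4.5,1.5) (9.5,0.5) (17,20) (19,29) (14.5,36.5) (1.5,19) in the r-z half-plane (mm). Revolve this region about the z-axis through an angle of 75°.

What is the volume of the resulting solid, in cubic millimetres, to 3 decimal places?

Profile (r,z), 7 vertices: (1.5,17.5) (4.5,1.5) (9.5,0.5) (17,20) (19,29) (14.5,36.5) (1.5,19)
edge 0: (1.5,17.5)→(4.5,1.5)  cross = 1.5·1.5 − 4.5·17.5 = -76.5000; (r_i+r_j)·cross = 6·-76.5000 = -459.0000
edge 1: (4.5,1.5)→(9.5,0.5)  cross = 4.5·0.5 − 9.5·1.5 = -12.0000; (r_i+r_j)·cross = 14·-12.0000 = -168.0000
edge 2: (9.5,0.5)→(17,20)  cross = 9.5·20 − 17·0.5 = 181.5000; (r_i+r_j)·cross = 26.5·181.5000 = 4809.7500
edge 3: (17,20)→(19,29)  cross = 17·29 − 19·20 = 113.0000; (r_i+r_j)·cross = 36·113.0000 = 4068.0000
edge 4: (19,29)→(14.5,36.5)  cross = 19·36.5 − 14.5·29 = 273.0000; (r_i+r_j)·cross = 33.5·273.0000 = 9145.5000
edge 5: (14.5,36.5)→(1.5,19)  cross = 14.5·19 − 1.5·36.5 = 220.7500; (r_i+r_j)·cross = 16·220.7500 = 3532.0000
edge 6: (1.5,19)→(1.5,17.5)  cross = 1.5·17.5 − 1.5·19 = -2.2500; (r_i+r_j)·cross = 3·-2.2500 = -6.7500
Σcross = 697.5000 → A = |Σcross|/2 = 348.7500 mm²
Σ(r_i+r_j)·cross = 20921.5000 → first moment M = |Σ|/6 = 3486.9167
R_c = M/A = 3486.9167/348.7500 = 9.9983 mm
θ = 75° = 1.308997 rad
V = θ·R_c·A = 1.308997·9.9983·348.7500 = 4564.363 mm³

Volume = 4564.363 mm³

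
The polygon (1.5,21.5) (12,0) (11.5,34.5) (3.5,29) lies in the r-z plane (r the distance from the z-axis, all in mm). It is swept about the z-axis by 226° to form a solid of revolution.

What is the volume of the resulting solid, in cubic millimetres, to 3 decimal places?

Volume = 6308.481 mm³

Profile (r,z), 4 vertices: (1.5,21.5) (12,0) (11.5,34.5) (3.5,29)
edge 0: (1.5,21.5)→(12,0)  cross = 1.5·0 − 12·21.5 = -258.0000; (r_i+r_j)·cross = 13.5·-258.0000 = -3483.0000
edge 1: (12,0)→(11.5,34.5)  cross = 12·34.5 − 11.5·0 = 414.0000; (r_i+r_j)·cross = 23.5·414.0000 = 9729.0000
edge 2: (11.5,34.5)→(3.5,29)  cross = 11.5·29 − 3.5·34.5 = 212.7500; (r_i+r_j)·cross = 15·212.7500 = 3191.2500
edge 3: (3.5,29)→(1.5,21.5)  cross = 3.5·21.5 − 1.5·29 = 31.7500; (r_i+r_j)·cross = 5·31.7500 = 158.7500
Σcross = 400.5000 → A = |Σcross|/2 = 200.2500 mm²
Σ(r_i+r_j)·cross = 9596.0000 → first moment M = |Σ|/6 = 1599.3333
R_c = M/A = 1599.3333/200.2500 = 7.9867 mm
θ = 226° = 3.944444 rad
V = θ·R_c·A = 3.944444·7.9867·200.2500 = 6308.481 mm³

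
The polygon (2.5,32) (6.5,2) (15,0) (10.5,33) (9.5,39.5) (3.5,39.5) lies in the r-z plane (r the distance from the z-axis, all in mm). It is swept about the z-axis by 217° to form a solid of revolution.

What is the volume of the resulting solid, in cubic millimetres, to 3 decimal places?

Profile (r,z), 6 vertices: (2.5,32) (6.5,2) (15,0) (10.5,33) (9.5,39.5) (3.5,39.5)
edge 0: (2.5,32)→(6.5,2)  cross = 2.5·2 − 6.5·32 = -203.0000; (r_i+r_j)·cross = 9·-203.0000 = -1827.0000
edge 1: (6.5,2)→(15,0)  cross = 6.5·0 − 15·2 = -30.0000; (r_i+r_j)·cross = 21.5·-30.0000 = -645.0000
edge 2: (15,0)→(10.5,33)  cross = 15·33 − 10.5·0 = 495.0000; (r_i+r_j)·cross = 25.5·495.0000 = 12622.5000
edge 3: (10.5,33)→(9.5,39.5)  cross = 10.5·39.5 − 9.5·33 = 101.2500; (r_i+r_j)·cross = 20·101.2500 = 2025.0000
edge 4: (9.5,39.5)→(3.5,39.5)  cross = 9.5·39.5 − 3.5·39.5 = 237.0000; (r_i+r_j)·cross = 13·237.0000 = 3081.0000
edge 5: (3.5,39.5)→(2.5,32)  cross = 3.5·32 − 2.5·39.5 = 13.2500; (r_i+r_j)·cross = 6·13.2500 = 79.5000
Σcross = 613.5000 → A = |Σcross|/2 = 306.7500 mm²
Σ(r_i+r_j)·cross = 15336.0000 → first moment M = |Σ|/6 = 2556.0000
R_c = M/A = 2556.0000/306.7500 = 8.3325 mm
θ = 217° = 3.787364 rad
V = θ·R_c·A = 3.787364·8.3325·306.7500 = 9680.504 mm³

Volume = 9680.504 mm³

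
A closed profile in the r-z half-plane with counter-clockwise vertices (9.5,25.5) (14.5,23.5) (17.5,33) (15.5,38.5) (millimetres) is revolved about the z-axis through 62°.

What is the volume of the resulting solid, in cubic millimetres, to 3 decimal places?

Profile (r,z), 4 vertices: (9.5,25.5) (14.5,23.5) (17.5,33) (15.5,38.5)
edge 0: (9.5,25.5)→(14.5,23.5)  cross = 9.5·23.5 − 14.5·25.5 = -146.5000; (r_i+r_j)·cross = 24·-146.5000 = -3516.0000
edge 1: (14.5,23.5)→(17.5,33)  cross = 14.5·33 − 17.5·23.5 = 67.2500; (r_i+r_j)·cross = 32·67.2500 = 2152.0000
edge 2: (17.5,33)→(15.5,38.5)  cross = 17.5·38.5 − 15.5·33 = 162.2500; (r_i+r_j)·cross = 33·162.2500 = 5354.2500
edge 3: (15.5,38.5)→(9.5,25.5)  cross = 15.5·25.5 − 9.5·38.5 = 29.5000; (r_i+r_j)·cross = 25·29.5000 = 737.5000
Σcross = 112.5000 → A = |Σcross|/2 = 56.2500 mm²
Σ(r_i+r_j)·cross = 4727.7500 → first moment M = |Σ|/6 = 787.9583
R_c = M/A = 787.9583/56.2500 = 14.0081 mm
θ = 62° = 1.082104 rad
V = θ·R_c·A = 1.082104·14.0081·56.2500 = 852.653 mm³

Volume = 852.653 mm³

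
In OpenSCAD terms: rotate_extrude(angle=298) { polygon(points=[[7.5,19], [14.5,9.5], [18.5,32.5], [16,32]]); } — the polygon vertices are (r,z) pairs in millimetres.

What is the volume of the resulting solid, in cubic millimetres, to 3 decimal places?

Volume = 8014.866 mm³

Profile (r,z), 4 vertices: (7.5,19) (14.5,9.5) (18.5,32.5) (16,32)
edge 0: (7.5,19)→(14.5,9.5)  cross = 7.5·9.5 − 14.5·19 = -204.2500; (r_i+r_j)·cross = 22·-204.2500 = -4493.5000
edge 1: (14.5,9.5)→(18.5,32.5)  cross = 14.5·32.5 − 18.5·9.5 = 295.5000; (r_i+r_j)·cross = 33·295.5000 = 9751.5000
edge 2: (18.5,32.5)→(16,32)  cross = 18.5·32 − 16·32.5 = 72.0000; (r_i+r_j)·cross = 34.5·72.0000 = 2484.0000
edge 3: (16,32)→(7.5,19)  cross = 16·19 − 7.5·32 = 64.0000; (r_i+r_j)·cross = 23.5·64.0000 = 1504.0000
Σcross = 227.2500 → A = |Σcross|/2 = 113.6250 mm²
Σ(r_i+r_j)·cross = 9246.0000 → first moment M = |Σ|/6 = 1541.0000
R_c = M/A = 1541.0000/113.6250 = 13.5622 mm
θ = 298° = 5.201081 rad
V = θ·R_c·A = 5.201081·13.5622·113.6250 = 8014.866 mm³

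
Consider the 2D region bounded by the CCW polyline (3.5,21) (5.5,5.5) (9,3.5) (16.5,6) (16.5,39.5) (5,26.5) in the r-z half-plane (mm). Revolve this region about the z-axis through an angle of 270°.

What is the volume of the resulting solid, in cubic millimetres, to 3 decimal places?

Volume = 17356.514 mm³

Profile (r,z), 6 vertices: (3.5,21) (5.5,5.5) (9,3.5) (16.5,6) (16.5,39.5) (5,26.5)
edge 0: (3.5,21)→(5.5,5.5)  cross = 3.5·5.5 − 5.5·21 = -96.2500; (r_i+r_j)·cross = 9·-96.2500 = -866.2500
edge 1: (5.5,5.5)→(9,3.5)  cross = 5.5·3.5 − 9·5.5 = -30.2500; (r_i+r_j)·cross = 14.5·-30.2500 = -438.6250
edge 2: (9,3.5)→(16.5,6)  cross = 9·6 − 16.5·3.5 = -3.7500; (r_i+r_j)·cross = 25.5·-3.7500 = -95.6250
edge 3: (16.5,6)→(16.5,39.5)  cross = 16.5·39.5 − 16.5·6 = 552.7500; (r_i+r_j)·cross = 33·552.7500 = 18240.7500
edge 4: (16.5,39.5)→(5,26.5)  cross = 16.5·26.5 − 5·39.5 = 239.7500; (r_i+r_j)·cross = 21.5·239.7500 = 5154.6250
edge 5: (5,26.5)→(3.5,21)  cross = 5·21 − 3.5·26.5 = 12.2500; (r_i+r_j)·cross = 8.5·12.2500 = 104.1250
Σcross = 674.5000 → A = |Σcross|/2 = 337.2500 mm²
Σ(r_i+r_j)·cross = 22099.0000 → first moment M = |Σ|/6 = 3683.1667
R_c = M/A = 3683.1667/337.2500 = 10.9212 mm
θ = 270° = 4.712389 rad
V = θ·R_c·A = 4.712389·10.9212·337.2500 = 17356.514 mm³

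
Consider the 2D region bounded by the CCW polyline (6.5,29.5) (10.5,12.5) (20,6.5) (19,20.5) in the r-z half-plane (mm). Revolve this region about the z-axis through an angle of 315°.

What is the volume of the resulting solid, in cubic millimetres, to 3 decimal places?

Volume = 11582.463 mm³

Profile (r,z), 4 vertices: (6.5,29.5) (10.5,12.5) (20,6.5) (19,20.5)
edge 0: (6.5,29.5)→(10.5,12.5)  cross = 6.5·12.5 − 10.5·29.5 = -228.5000; (r_i+r_j)·cross = 17·-228.5000 = -3884.5000
edge 1: (10.5,12.5)→(20,6.5)  cross = 10.5·6.5 − 20·12.5 = -181.7500; (r_i+r_j)·cross = 30.5·-181.7500 = -5543.3750
edge 2: (20,6.5)→(19,20.5)  cross = 20·20.5 − 19·6.5 = 286.5000; (r_i+r_j)·cross = 39·286.5000 = 11173.5000
edge 3: (19,20.5)→(6.5,29.5)  cross = 19·29.5 − 6.5·20.5 = 427.2500; (r_i+r_j)·cross = 25.5·427.2500 = 10894.8750
Σcross = 303.5000 → A = |Σcross|/2 = 151.7500 mm²
Σ(r_i+r_j)·cross = 12640.5000 → first moment M = |Σ|/6 = 2106.7500
R_c = M/A = 2106.7500/151.7500 = 13.8830 mm
θ = 315° = 5.497787 rad
V = θ·R_c·A = 5.497787·13.8830·151.7500 = 11582.463 mm³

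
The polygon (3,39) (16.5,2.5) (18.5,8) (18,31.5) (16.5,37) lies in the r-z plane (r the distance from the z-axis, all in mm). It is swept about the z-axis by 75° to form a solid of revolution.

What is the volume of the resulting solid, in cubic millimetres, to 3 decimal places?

Volume = 4809.037 mm³

Profile (r,z), 5 vertices: (3,39) (16.5,2.5) (18.5,8) (18,31.5) (16.5,37)
edge 0: (3,39)→(16.5,2.5)  cross = 3·2.5 − 16.5·39 = -636.0000; (r_i+r_j)·cross = 19.5·-636.0000 = -12402.0000
edge 1: (16.5,2.5)→(18.5,8)  cross = 16.5·8 − 18.5·2.5 = 85.7500; (r_i+r_j)·cross = 35·85.7500 = 3001.2500
edge 2: (18.5,8)→(18,31.5)  cross = 18.5·31.5 − 18·8 = 438.7500; (r_i+r_j)·cross = 36.5·438.7500 = 16014.3750
edge 3: (18,31.5)→(16.5,37)  cross = 18·37 − 16.5·31.5 = 146.2500; (r_i+r_j)·cross = 34.5·146.2500 = 5045.6250
edge 4: (16.5,37)→(3,39)  cross = 16.5·39 − 3·37 = 532.5000; (r_i+r_j)·cross = 19.5·532.5000 = 10383.7500
Σcross = 567.2500 → A = |Σcross|/2 = 283.6250 mm²
Σ(r_i+r_j)·cross = 22043.0000 → first moment M = |Σ|/6 = 3673.8333
R_c = M/A = 3673.8333/283.6250 = 12.9531 mm
θ = 75° = 1.308997 rad
V = θ·R_c·A = 1.308997·12.9531·283.6250 = 4809.037 mm³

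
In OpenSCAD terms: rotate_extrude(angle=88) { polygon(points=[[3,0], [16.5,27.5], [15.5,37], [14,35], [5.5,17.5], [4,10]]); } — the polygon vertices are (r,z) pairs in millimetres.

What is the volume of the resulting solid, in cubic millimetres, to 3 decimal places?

Profile (r,z), 6 vertices: (3,0) (16.5,27.5) (15.5,37) (14,35) (5.5,17.5) (4,10)
edge 0: (3,0)→(16.5,27.5)  cross = 3·27.5 − 16.5·0 = 82.5000; (r_i+r_j)·cross = 19.5·82.5000 = 1608.7500
edge 1: (16.5,27.5)→(15.5,37)  cross = 16.5·37 − 15.5·27.5 = 184.2500; (r_i+r_j)·cross = 32·184.2500 = 5896.0000
edge 2: (15.5,37)→(14,35)  cross = 15.5·35 − 14·37 = 24.5000; (r_i+r_j)·cross = 29.5·24.5000 = 722.7500
edge 3: (14,35)→(5.5,17.5)  cross = 14·17.5 − 5.5·35 = 52.5000; (r_i+r_j)·cross = 19.5·52.5000 = 1023.7500
edge 4: (5.5,17.5)→(4,10)  cross = 5.5·10 − 4·17.5 = -15.0000; (r_i+r_j)·cross = 9.5·-15.0000 = -142.5000
edge 5: (4,10)→(3,0)  cross = 4·0 − 3·10 = -30.0000; (r_i+r_j)·cross = 7·-30.0000 = -210.0000
Σcross = 298.7500 → A = |Σcross|/2 = 149.3750 mm²
Σ(r_i+r_j)·cross = 8898.7500 → first moment M = |Σ|/6 = 1483.1250
R_c = M/A = 1483.1250/149.3750 = 9.9289 mm
θ = 88° = 1.535890 rad
V = θ·R_c·A = 1.535890·9.9289·149.3750 = 2277.916 mm³

Volume = 2277.916 mm³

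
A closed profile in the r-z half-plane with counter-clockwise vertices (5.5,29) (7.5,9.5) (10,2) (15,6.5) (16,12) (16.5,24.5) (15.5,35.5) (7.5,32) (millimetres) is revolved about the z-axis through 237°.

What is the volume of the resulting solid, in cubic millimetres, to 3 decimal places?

Volume = 12687.466 mm³

Profile (r,z), 8 vertices: (5.5,29) (7.5,9.5) (10,2) (15,6.5) (16,12) (16.5,24.5) (15.5,35.5) (7.5,32)
edge 0: (5.5,29)→(7.5,9.5)  cross = 5.5·9.5 − 7.5·29 = -165.2500; (r_i+r_j)·cross = 13·-165.2500 = -2148.2500
edge 1: (7.5,9.5)→(10,2)  cross = 7.5·2 − 10·9.5 = -80.0000; (r_i+r_j)·cross = 17.5·-80.0000 = -1400.0000
edge 2: (10,2)→(15,6.5)  cross = 10·6.5 − 15·2 = 35.0000; (r_i+r_j)·cross = 25·35.0000 = 875.0000
edge 3: (15,6.5)→(16,12)  cross = 15·12 − 16·6.5 = 76.0000; (r_i+r_j)·cross = 31·76.0000 = 2356.0000
edge 4: (16,12)→(16.5,24.5)  cross = 16·24.5 − 16.5·12 = 194.0000; (r_i+r_j)·cross = 32.5·194.0000 = 6305.0000
edge 5: (16.5,24.5)→(15.5,35.5)  cross = 16.5·35.5 − 15.5·24.5 = 206.0000; (r_i+r_j)·cross = 32·206.0000 = 6592.0000
edge 6: (15.5,35.5)→(7.5,32)  cross = 15.5·32 − 7.5·35.5 = 229.7500; (r_i+r_j)·cross = 23·229.7500 = 5284.2500
edge 7: (7.5,32)→(5.5,29)  cross = 7.5·29 − 5.5·32 = 41.5000; (r_i+r_j)·cross = 13·41.5000 = 539.5000
Σcross = 537.0000 → A = |Σcross|/2 = 268.5000 mm²
Σ(r_i+r_j)·cross = 18403.5000 → first moment M = |Σ|/6 = 3067.2500
R_c = M/A = 3067.2500/268.5000 = 11.4236 mm
θ = 237° = 4.136430 rad
V = θ·R_c·A = 4.136430·11.4236·268.5000 = 12687.466 mm³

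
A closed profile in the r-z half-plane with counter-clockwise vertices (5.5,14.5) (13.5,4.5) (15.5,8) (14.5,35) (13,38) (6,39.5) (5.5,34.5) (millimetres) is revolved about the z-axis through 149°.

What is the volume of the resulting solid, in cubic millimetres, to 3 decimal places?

Volume = 7538.046 mm³

Profile (r,z), 7 vertices: (5.5,14.5) (13.5,4.5) (15.5,8) (14.5,35) (13,38) (6,39.5) (5.5,34.5)
edge 0: (5.5,14.5)→(13.5,4.5)  cross = 5.5·4.5 − 13.5·14.5 = -171.0000; (r_i+r_j)·cross = 19·-171.0000 = -3249.0000
edge 1: (13.5,4.5)→(15.5,8)  cross = 13.5·8 − 15.5·4.5 = 38.2500; (r_i+r_j)·cross = 29·38.2500 = 1109.2500
edge 2: (15.5,8)→(14.5,35)  cross = 15.5·35 − 14.5·8 = 426.5000; (r_i+r_j)·cross = 30·426.5000 = 12795.0000
edge 3: (14.5,35)→(13,38)  cross = 14.5·38 − 13·35 = 96.0000; (r_i+r_j)·cross = 27.5·96.0000 = 2640.0000
edge 4: (13,38)→(6,39.5)  cross = 13·39.5 − 6·38 = 285.5000; (r_i+r_j)·cross = 19·285.5000 = 5424.5000
edge 5: (6,39.5)→(5.5,34.5)  cross = 6·34.5 − 5.5·39.5 = -10.2500; (r_i+r_j)·cross = 11.5·-10.2500 = -117.8750
edge 6: (5.5,34.5)→(5.5,14.5)  cross = 5.5·14.5 − 5.5·34.5 = -110.0000; (r_i+r_j)·cross = 11·-110.0000 = -1210.0000
Σcross = 555.0000 → A = |Σcross|/2 = 277.5000 mm²
Σ(r_i+r_j)·cross = 17391.8750 → first moment M = |Σ|/6 = 2898.6458
R_c = M/A = 2898.6458/277.5000 = 10.4456 mm
θ = 149° = 2.600541 rad
V = θ·R_c·A = 2.600541·10.4456·277.5000 = 7538.046 mm³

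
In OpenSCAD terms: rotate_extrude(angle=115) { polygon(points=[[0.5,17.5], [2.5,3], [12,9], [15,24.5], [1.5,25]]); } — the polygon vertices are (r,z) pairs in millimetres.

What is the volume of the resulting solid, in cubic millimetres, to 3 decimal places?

Volume = 3204.423 mm³

Profile (r,z), 5 vertices: (0.5,17.5) (2.5,3) (12,9) (15,24.5) (1.5,25)
edge 0: (0.5,17.5)→(2.5,3)  cross = 0.5·3 − 2.5·17.5 = -42.2500; (r_i+r_j)·cross = 3·-42.2500 = -126.7500
edge 1: (2.5,3)→(12,9)  cross = 2.5·9 − 12·3 = -13.5000; (r_i+r_j)·cross = 14.5·-13.5000 = -195.7500
edge 2: (12,9)→(15,24.5)  cross = 12·24.5 − 15·9 = 159.0000; (r_i+r_j)·cross = 27·159.0000 = 4293.0000
edge 3: (15,24.5)→(1.5,25)  cross = 15·25 − 1.5·24.5 = 338.2500; (r_i+r_j)·cross = 16.5·338.2500 = 5581.1250
edge 4: (1.5,25)→(0.5,17.5)  cross = 1.5·17.5 − 0.5·25 = 13.7500; (r_i+r_j)·cross = 2·13.7500 = 27.5000
Σcross = 455.2500 → A = |Σcross|/2 = 227.6250 mm²
Σ(r_i+r_j)·cross = 9579.1250 → first moment M = |Σ|/6 = 1596.5208
R_c = M/A = 1596.5208/227.6250 = 7.0138 mm
θ = 115° = 2.007129 rad
V = θ·R_c·A = 2.007129·7.0138·227.6250 = 3204.423 mm³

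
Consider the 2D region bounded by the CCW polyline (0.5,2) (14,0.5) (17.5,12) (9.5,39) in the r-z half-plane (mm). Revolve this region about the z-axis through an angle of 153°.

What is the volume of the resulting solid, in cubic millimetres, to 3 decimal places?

Profile (r,z), 4 vertices: (0.5,2) (14,0.5) (17.5,12) (9.5,39)
edge 0: (0.5,2)→(14,0.5)  cross = 0.5·0.5 − 14·2 = -27.7500; (r_i+r_j)·cross = 14.5·-27.7500 = -402.3750
edge 1: (14,0.5)→(17.5,12)  cross = 14·12 − 17.5·0.5 = 159.2500; (r_i+r_j)·cross = 31.5·159.2500 = 5016.3750
edge 2: (17.5,12)→(9.5,39)  cross = 17.5·39 − 9.5·12 = 568.5000; (r_i+r_j)·cross = 27·568.5000 = 15349.5000
edge 3: (9.5,39)→(0.5,2)  cross = 9.5·2 − 0.5·39 = -0.5000; (r_i+r_j)·cross = 10·-0.5000 = -5.0000
Σcross = 699.5000 → A = |Σcross|/2 = 349.7500 mm²
Σ(r_i+r_j)·cross = 19958.5000 → first moment M = |Σ|/6 = 3326.4167
R_c = M/A = 3326.4167/349.7500 = 9.5108 mm
θ = 153° = 2.670354 rad
V = θ·R_c·A = 2.670354·9.5108·349.7500 = 8882.709 mm³

Volume = 8882.709 mm³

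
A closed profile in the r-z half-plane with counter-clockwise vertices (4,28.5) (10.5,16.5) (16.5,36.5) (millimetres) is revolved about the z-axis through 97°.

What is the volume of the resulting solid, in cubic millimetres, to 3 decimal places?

Volume = 1766.896 mm³

Profile (r,z), 3 vertices: (4,28.5) (10.5,16.5) (16.5,36.5)
edge 0: (4,28.5)→(10.5,16.5)  cross = 4·16.5 − 10.5·28.5 = -233.2500; (r_i+r_j)·cross = 14.5·-233.2500 = -3382.1250
edge 1: (10.5,16.5)→(16.5,36.5)  cross = 10.5·36.5 − 16.5·16.5 = 111.0000; (r_i+r_j)·cross = 27·111.0000 = 2997.0000
edge 2: (16.5,36.5)→(4,28.5)  cross = 16.5·28.5 − 4·36.5 = 324.2500; (r_i+r_j)·cross = 20.5·324.2500 = 6647.1250
Σcross = 202.0000 → A = |Σcross|/2 = 101.0000 mm²
Σ(r_i+r_j)·cross = 6262.0000 → first moment M = |Σ|/6 = 1043.6667
R_c = M/A = 1043.6667/101.0000 = 10.3333 mm
θ = 97° = 1.692969 rad
V = θ·R_c·A = 1.692969·10.3333·101.0000 = 1766.896 mm³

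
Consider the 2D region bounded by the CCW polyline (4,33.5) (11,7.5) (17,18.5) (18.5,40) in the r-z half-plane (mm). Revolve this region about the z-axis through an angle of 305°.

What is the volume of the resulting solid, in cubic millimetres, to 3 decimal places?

Volume = 17198.547 mm³

Profile (r,z), 4 vertices: (4,33.5) (11,7.5) (17,18.5) (18.5,40)
edge 0: (4,33.5)→(11,7.5)  cross = 4·7.5 − 11·33.5 = -338.5000; (r_i+r_j)·cross = 15·-338.5000 = -5077.5000
edge 1: (11,7.5)→(17,18.5)  cross = 11·18.5 − 17·7.5 = 76.0000; (r_i+r_j)·cross = 28·76.0000 = 2128.0000
edge 2: (17,18.5)→(18.5,40)  cross = 17·40 − 18.5·18.5 = 337.7500; (r_i+r_j)·cross = 35.5·337.7500 = 11990.1250
edge 3: (18.5,40)→(4,33.5)  cross = 18.5·33.5 − 4·40 = 459.7500; (r_i+r_j)·cross = 22.5·459.7500 = 10344.3750
Σcross = 535.0000 → A = |Σcross|/2 = 267.5000 mm²
Σ(r_i+r_j)·cross = 19385.0000 → first moment M = |Σ|/6 = 3230.8333
R_c = M/A = 3230.8333/267.5000 = 12.0779 mm
θ = 305° = 5.323254 rad
V = θ·R_c·A = 5.323254·12.0779·267.5000 = 17198.547 mm³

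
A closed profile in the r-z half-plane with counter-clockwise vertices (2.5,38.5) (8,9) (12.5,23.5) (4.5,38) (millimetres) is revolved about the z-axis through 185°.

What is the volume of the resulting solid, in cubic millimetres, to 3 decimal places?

Volume = 2892.520 mm³

Profile (r,z), 4 vertices: (2.5,38.5) (8,9) (12.5,23.5) (4.5,38)
edge 0: (2.5,38.5)→(8,9)  cross = 2.5·9 − 8·38.5 = -285.5000; (r_i+r_j)·cross = 10.5·-285.5000 = -2997.7500
edge 1: (8,9)→(12.5,23.5)  cross = 8·23.5 − 12.5·9 = 75.5000; (r_i+r_j)·cross = 20.5·75.5000 = 1547.7500
edge 2: (12.5,23.5)→(4.5,38)  cross = 12.5·38 − 4.5·23.5 = 369.2500; (r_i+r_j)·cross = 17·369.2500 = 6277.2500
edge 3: (4.5,38)→(2.5,38.5)  cross = 4.5·38.5 − 2.5·38 = 78.2500; (r_i+r_j)·cross = 7·78.2500 = 547.7500
Σcross = 237.5000 → A = |Σcross|/2 = 118.7500 mm²
Σ(r_i+r_j)·cross = 5375.0000 → first moment M = |Σ|/6 = 895.8333
R_c = M/A = 895.8333/118.7500 = 7.5439 mm
θ = 185° = 3.228859 rad
V = θ·R_c·A = 3.228859·7.5439·118.7500 = 2892.520 mm³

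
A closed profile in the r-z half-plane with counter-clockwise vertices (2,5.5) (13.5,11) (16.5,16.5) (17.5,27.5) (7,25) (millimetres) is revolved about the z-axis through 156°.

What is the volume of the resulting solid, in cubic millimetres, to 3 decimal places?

Volume = 5416.669 mm³

Profile (r,z), 5 vertices: (2,5.5) (13.5,11) (16.5,16.5) (17.5,27.5) (7,25)
edge 0: (2,5.5)→(13.5,11)  cross = 2·11 − 13.5·5.5 = -52.2500; (r_i+r_j)·cross = 15.5·-52.2500 = -809.8750
edge 1: (13.5,11)→(16.5,16.5)  cross = 13.5·16.5 − 16.5·11 = 41.2500; (r_i+r_j)·cross = 30·41.2500 = 1237.5000
edge 2: (16.5,16.5)→(17.5,27.5)  cross = 16.5·27.5 − 17.5·16.5 = 165.0000; (r_i+r_j)·cross = 34·165.0000 = 5610.0000
edge 3: (17.5,27.5)→(7,25)  cross = 17.5·25 − 7·27.5 = 245.0000; (r_i+r_j)·cross = 24.5·245.0000 = 6002.5000
edge 4: (7,25)→(2,5.5)  cross = 7·5.5 − 2·25 = -11.5000; (r_i+r_j)·cross = 9·-11.5000 = -103.5000
Σcross = 387.5000 → A = |Σcross|/2 = 193.7500 mm²
Σ(r_i+r_j)·cross = 11936.6250 → first moment M = |Σ|/6 = 1989.4375
R_c = M/A = 1989.4375/193.7500 = 10.2681 mm
θ = 156° = 2.722714 rad
V = θ·R_c·A = 2.722714·10.2681·193.7500 = 5416.669 mm³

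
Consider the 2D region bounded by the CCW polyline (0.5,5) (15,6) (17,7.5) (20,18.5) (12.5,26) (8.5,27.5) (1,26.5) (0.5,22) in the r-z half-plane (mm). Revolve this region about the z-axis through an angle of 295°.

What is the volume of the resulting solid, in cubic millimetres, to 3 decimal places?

Volume = 16434.611 mm³

Profile (r,z), 8 vertices: (0.5,5) (15,6) (17,7.5) (20,18.5) (12.5,26) (8.5,27.5) (1,26.5) (0.5,22)
edge 0: (0.5,5)→(15,6)  cross = 0.5·6 − 15·5 = -72.0000; (r_i+r_j)·cross = 15.5·-72.0000 = -1116.0000
edge 1: (15,6)→(17,7.5)  cross = 15·7.5 − 17·6 = 10.5000; (r_i+r_j)·cross = 32·10.5000 = 336.0000
edge 2: (17,7.5)→(20,18.5)  cross = 17·18.5 − 20·7.5 = 164.5000; (r_i+r_j)·cross = 37·164.5000 = 6086.5000
edge 3: (20,18.5)→(12.5,26)  cross = 20·26 − 12.5·18.5 = 288.7500; (r_i+r_j)·cross = 32.5·288.7500 = 9384.3750
edge 4: (12.5,26)→(8.5,27.5)  cross = 12.5·27.5 − 8.5·26 = 122.7500; (r_i+r_j)·cross = 21·122.7500 = 2577.7500
edge 5: (8.5,27.5)→(1,26.5)  cross = 8.5·26.5 − 1·27.5 = 197.7500; (r_i+r_j)·cross = 9.5·197.7500 = 1878.6250
edge 6: (1,26.5)→(0.5,22)  cross = 1·22 − 0.5·26.5 = 8.7500; (r_i+r_j)·cross = 1.5·8.7500 = 13.1250
edge 7: (0.5,22)→(0.5,5)  cross = 0.5·5 − 0.5·22 = -8.5000; (r_i+r_j)·cross = 1·-8.5000 = -8.5000
Σcross = 712.5000 → A = |Σcross|/2 = 356.2500 mm²
Σ(r_i+r_j)·cross = 19151.8750 → first moment M = |Σ|/6 = 3191.9792
R_c = M/A = 3191.9792/356.2500 = 8.9599 mm
θ = 295° = 5.148721 rad
V = θ·R_c·A = 5.148721·8.9599·356.2500 = 16434.611 mm³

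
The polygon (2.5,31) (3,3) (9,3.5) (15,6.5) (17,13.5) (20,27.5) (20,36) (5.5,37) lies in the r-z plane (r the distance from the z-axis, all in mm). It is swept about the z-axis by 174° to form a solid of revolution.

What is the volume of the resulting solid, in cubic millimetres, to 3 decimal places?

Volume = 15676.464 mm³

Profile (r,z), 8 vertices: (2.5,31) (3,3) (9,3.5) (15,6.5) (17,13.5) (20,27.5) (20,36) (5.5,37)
edge 0: (2.5,31)→(3,3)  cross = 2.5·3 − 3·31 = -85.5000; (r_i+r_j)·cross = 5.5·-85.5000 = -470.2500
edge 1: (3,3)→(9,3.5)  cross = 3·3.5 − 9·3 = -16.5000; (r_i+r_j)·cross = 12·-16.5000 = -198.0000
edge 2: (9,3.5)→(15,6.5)  cross = 9·6.5 − 15·3.5 = 6.0000; (r_i+r_j)·cross = 24·6.0000 = 144.0000
edge 3: (15,6.5)→(17,13.5)  cross = 15·13.5 − 17·6.5 = 92.0000; (r_i+r_j)·cross = 32·92.0000 = 2944.0000
edge 4: (17,13.5)→(20,27.5)  cross = 17·27.5 − 20·13.5 = 197.5000; (r_i+r_j)·cross = 37·197.5000 = 7307.5000
edge 5: (20,27.5)→(20,36)  cross = 20·36 − 20·27.5 = 170.0000; (r_i+r_j)·cross = 40·170.0000 = 6800.0000
edge 6: (20,36)→(5.5,37)  cross = 20·37 − 5.5·36 = 542.0000; (r_i+r_j)·cross = 25.5·542.0000 = 13821.0000
edge 7: (5.5,37)→(2.5,31)  cross = 5.5·31 − 2.5·37 = 78.0000; (r_i+r_j)·cross = 8·78.0000 = 624.0000
Σcross = 983.5000 → A = |Σcross|/2 = 491.7500 mm²
Σ(r_i+r_j)·cross = 30972.2500 → first moment M = |Σ|/6 = 5162.0417
R_c = M/A = 5162.0417/491.7500 = 10.4973 mm
θ = 174° = 3.036873 rad
V = θ·R_c·A = 3.036873·10.4973·491.7500 = 15676.464 mm³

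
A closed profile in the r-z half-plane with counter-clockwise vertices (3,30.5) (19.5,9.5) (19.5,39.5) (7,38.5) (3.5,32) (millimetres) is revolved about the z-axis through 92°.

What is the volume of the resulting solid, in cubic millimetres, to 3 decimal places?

Profile (r,z), 5 vertices: (3,30.5) (19.5,9.5) (19.5,39.5) (7,38.5) (3.5,32)
edge 0: (3,30.5)→(19.5,9.5)  cross = 3·9.5 − 19.5·30.5 = -566.2500; (r_i+r_j)·cross = 22.5·-566.2500 = -12740.6250
edge 1: (19.5,9.5)→(19.5,39.5)  cross = 19.5·39.5 − 19.5·9.5 = 585.0000; (r_i+r_j)·cross = 39·585.0000 = 22815.0000
edge 2: (19.5,39.5)→(7,38.5)  cross = 19.5·38.5 − 7·39.5 = 474.2500; (r_i+r_j)·cross = 26.5·474.2500 = 12567.6250
edge 3: (7,38.5)→(3.5,32)  cross = 7·32 − 3.5·38.5 = 89.2500; (r_i+r_j)·cross = 10.5·89.2500 = 937.1250
edge 4: (3.5,32)→(3,30.5)  cross = 3.5·30.5 − 3·32 = 10.7500; (r_i+r_j)·cross = 6.5·10.7500 = 69.8750
Σcross = 593.0000 → A = |Σcross|/2 = 296.5000 mm²
Σ(r_i+r_j)·cross = 23649.0000 → first moment M = |Σ|/6 = 3941.5000
R_c = M/A = 3941.5000/296.5000 = 13.2934 mm
θ = 92° = 1.605703 rad
V = θ·R_c·A = 1.605703·13.2934·296.5000 = 6328.878 mm³

Volume = 6328.878 mm³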